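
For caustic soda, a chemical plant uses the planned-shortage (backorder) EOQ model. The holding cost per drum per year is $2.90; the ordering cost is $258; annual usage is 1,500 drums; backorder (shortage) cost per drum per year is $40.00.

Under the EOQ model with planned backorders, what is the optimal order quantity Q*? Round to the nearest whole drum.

Q* = √(2DS/H) · √((H + b)/b)
   = √(2 × 1,500 × 258 / 2.9) · √((2.9 + 40) / 40)
   = 516.620 × 1.0356 ≈ 535.02

535 drums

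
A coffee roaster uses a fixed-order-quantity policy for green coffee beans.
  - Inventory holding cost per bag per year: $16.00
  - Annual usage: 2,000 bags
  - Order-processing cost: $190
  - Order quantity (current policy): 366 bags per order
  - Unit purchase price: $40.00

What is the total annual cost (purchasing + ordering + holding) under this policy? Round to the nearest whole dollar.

Annual ordering cost = (D/Q)·S = (2,000/366) × 190 = $1,038.25
Annual holding cost  = (Q/2)·H = (366/2) × 16 = $2,928.00
Purchase cost = D·C = 2,000 × 40 = $80,000.00
Total = $1,038.25 + $2,928.00 + $80,000.00 = $83,966.25

$83,966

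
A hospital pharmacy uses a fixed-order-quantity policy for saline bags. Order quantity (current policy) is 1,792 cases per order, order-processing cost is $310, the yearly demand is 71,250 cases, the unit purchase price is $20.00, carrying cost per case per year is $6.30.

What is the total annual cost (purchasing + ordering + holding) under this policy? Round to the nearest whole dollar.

Ordering: D/Q × S = 71,250/1,792 × $310 = $12,325.61
Holding:  Q/2 × H = 1,792/2 × $6.3 = $5,644.80
Purchase cost = D·C = 71,250 × 20 = $1,425,000.00
Total = $12,325.61 + $5,644.80 + $1,425,000.00 = $1,442,970.41

$1,442,970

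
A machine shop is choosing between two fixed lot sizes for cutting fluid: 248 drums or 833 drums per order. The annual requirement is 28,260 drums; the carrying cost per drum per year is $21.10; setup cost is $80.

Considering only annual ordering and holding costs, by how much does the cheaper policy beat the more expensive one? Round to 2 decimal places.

$230.33

For each Q, cost = (D/Q)·S + (Q/2)·H.
TC(248) = (28,260/248)×80 + (248/2)×21.1 = $11,732.53
TC(833) = (28,260/833)×80 + (833/2)×21.1 = $11,502.20
Cheaper: Q = 833.  Difference = $230.33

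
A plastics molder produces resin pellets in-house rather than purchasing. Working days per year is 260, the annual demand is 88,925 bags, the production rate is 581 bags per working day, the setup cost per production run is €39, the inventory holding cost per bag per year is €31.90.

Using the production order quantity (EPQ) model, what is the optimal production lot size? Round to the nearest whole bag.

727 bags

Daily demand d = 88,925/260 = 342.019; p = 581; 1 − d/p = 0.41133
EPQ = √(2DS / (H(1 − d/p)))
    = √(2 × 88,925 × 39 / (31.9 × 0.41133)) ≈ 727.06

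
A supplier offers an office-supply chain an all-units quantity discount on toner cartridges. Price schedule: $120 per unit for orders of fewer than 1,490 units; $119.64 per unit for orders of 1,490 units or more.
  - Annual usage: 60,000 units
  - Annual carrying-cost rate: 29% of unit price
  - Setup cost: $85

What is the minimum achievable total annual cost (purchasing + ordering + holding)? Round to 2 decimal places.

$7,207,671.04

H₁ = 29%×$120 = $34.8000;  H₂ = 29%×$119.64 = $34.6956
EOQ₁ = √(2×60,000×85/34.8000) = 541.39  (< 1,490, feasible at tier 1)
EOQ₂ = √(2×60,000×85/34.6956) = 542.20  (< 1,490 → use Q = 1,490 at tier-2 price)
TC(tier 1 (EOQ₁), Q≈541.4) = $7,218,840.38
TC(tier 2, Q≈1,490.0) = $7,207,671.04
Minimum at tier 2: $7,207,671.04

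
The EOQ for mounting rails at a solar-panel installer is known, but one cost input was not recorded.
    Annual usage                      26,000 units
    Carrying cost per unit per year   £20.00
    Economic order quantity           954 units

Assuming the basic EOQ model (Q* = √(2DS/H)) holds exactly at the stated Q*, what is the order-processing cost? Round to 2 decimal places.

Since Q* = (2DS/H)^½, squaring gives Q*²·H = 2DS.
S = Q²H / (2D) = 954² × 20 / (2 × 26,000) = 350.0446

£350.04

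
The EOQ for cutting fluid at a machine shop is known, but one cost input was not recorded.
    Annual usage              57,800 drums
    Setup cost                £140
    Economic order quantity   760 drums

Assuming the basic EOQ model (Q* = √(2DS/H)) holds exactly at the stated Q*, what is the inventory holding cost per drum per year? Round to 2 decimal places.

£28.02

EOQ relation: Q² = 2DS/H, so rearrange for the unknown.
H = 2DS / Q² = 2 × 57,800 × 140 / 760² = 28.0194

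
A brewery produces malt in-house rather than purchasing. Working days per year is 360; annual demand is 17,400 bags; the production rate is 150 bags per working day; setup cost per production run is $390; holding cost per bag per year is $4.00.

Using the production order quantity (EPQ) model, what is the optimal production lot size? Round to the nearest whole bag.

2,237 bags

Daily demand d = 17,400/360 = 48.333; p = 150; 1 − d/p = 0.67778
EPQ = √(2DS / (H(1 − d/p)))
    = √(2 × 17,400 × 390 / (4 × 0.67778)) ≈ 2,237.42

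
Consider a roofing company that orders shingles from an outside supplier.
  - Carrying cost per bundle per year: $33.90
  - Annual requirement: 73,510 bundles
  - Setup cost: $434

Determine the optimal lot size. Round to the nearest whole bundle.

Q* = √(2·D·S / H) = √(2·73,510·434 / 33.9) = √1,882,202.9 ≈ 1,371.93

1,372 bundles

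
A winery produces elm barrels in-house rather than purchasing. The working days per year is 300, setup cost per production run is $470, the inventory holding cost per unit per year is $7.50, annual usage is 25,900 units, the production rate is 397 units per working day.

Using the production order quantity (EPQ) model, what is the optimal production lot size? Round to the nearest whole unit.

2,037 units

d = 25,900/300 = 86.3333 units/day;  effective holding cost H(1 − d/p) = 7.5·(1 − 86.3333/397) = 5.86902
Q* = √(2DS / H_eff) = √(2·25,900·470 / 5.86902) ≈ 2,036.72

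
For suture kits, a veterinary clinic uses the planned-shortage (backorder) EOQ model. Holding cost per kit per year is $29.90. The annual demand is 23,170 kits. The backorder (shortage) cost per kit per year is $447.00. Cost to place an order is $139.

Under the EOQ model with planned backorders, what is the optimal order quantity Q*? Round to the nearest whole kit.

479 kits

Basic EOQ = √(2·23,170·139/29.9) = 464.141
Backorder adjustment √((H+b)/b) = √((29.9+447)/447) = 1.0329
Q* = 464.141 × 1.0329 ≈ 479.41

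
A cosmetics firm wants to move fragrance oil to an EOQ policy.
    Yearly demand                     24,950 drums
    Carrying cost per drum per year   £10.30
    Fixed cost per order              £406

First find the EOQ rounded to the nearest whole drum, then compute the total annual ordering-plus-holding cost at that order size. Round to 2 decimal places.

£14,445.48

Optimal lot size Q* = (2 × 24,950 × £406 / £10.3)^½ ≈ 1,402.47 → Q = 1,402 drums
Orders/yr = 24,950/1,402 = 17.796; ordering cost = 17.796 × £406 = £7,225.18
Average inventory = 1,402/2 = 701; holding cost = 701 × £10.3 = £7,220.30
Total = £7,225.18 + £7,220.30 = £14,445.48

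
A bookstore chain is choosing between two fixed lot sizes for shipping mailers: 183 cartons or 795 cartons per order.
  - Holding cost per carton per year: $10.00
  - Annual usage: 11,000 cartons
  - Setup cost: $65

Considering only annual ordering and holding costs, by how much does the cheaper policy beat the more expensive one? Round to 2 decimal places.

$52.27

For each Q, cost = (D/Q)·S + (Q/2)·H.
TC(183) = (11,000/183)×65 + (183/2)×10 = $4,822.10
TC(795) = (11,000/795)×65 + (795/2)×10 = $4,874.37
Cheaper: Q = 183.  Difference = $52.27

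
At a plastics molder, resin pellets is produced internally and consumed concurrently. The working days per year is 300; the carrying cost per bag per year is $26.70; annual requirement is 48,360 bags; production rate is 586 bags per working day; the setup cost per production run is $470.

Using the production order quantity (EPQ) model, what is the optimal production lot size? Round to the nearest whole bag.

1,533 bags

d = 48,360/300 = 161.2000 bags/day;  effective holding cost H(1 − d/p) = 26.7·(1 − 161.2000/586) = 19.35522
Q* = √(2DS / H_eff) = √(2·48,360·470 / 19.35522) ≈ 1,532.53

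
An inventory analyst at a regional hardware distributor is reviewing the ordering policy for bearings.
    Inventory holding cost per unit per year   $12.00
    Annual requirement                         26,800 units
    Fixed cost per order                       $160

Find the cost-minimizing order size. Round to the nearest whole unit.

Q* = √(2·D·S / H) = √(2·26,800·160 / 12) = √714,666.7 ≈ 845.38

845 units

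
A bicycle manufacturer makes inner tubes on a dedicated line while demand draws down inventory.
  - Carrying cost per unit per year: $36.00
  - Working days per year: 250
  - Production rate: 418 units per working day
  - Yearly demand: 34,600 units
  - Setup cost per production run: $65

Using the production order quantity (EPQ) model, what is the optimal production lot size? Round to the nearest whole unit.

432 units

d = 34,600/250 = 138.4000 units/day;  effective holding cost H(1 − d/p) = 36·(1 − 138.4000/418) = 24.08038
Q* = √(2DS / H_eff) = √(2·34,600·65 / 24.08038) ≈ 432.19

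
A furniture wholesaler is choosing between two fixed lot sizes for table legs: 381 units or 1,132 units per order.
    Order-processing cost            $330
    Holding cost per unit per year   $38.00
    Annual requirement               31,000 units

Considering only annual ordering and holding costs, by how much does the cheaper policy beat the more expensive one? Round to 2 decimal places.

$3,544.29

For each Q, cost = (D/Q)·S + (Q/2)·H.
TC(381) = (31,000/381)×330 + (381/2)×38 = $34,089.39
TC(1,132) = (31,000/1,132)×330 + (1,132/2)×38 = $30,545.10
Cheaper: Q = 1,132.  Difference = $3,544.29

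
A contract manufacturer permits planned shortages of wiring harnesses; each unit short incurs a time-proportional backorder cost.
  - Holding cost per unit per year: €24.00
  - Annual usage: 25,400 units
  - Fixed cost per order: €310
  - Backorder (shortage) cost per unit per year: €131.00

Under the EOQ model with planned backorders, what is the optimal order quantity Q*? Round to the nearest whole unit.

881 units

Q* = √(2DS/H) · √((H + b)/b)
   = √(2 × 25,400 × 310 / 24) · √((24 + 131) / 131)
   = 810.041 × 1.0878 ≈ 881.12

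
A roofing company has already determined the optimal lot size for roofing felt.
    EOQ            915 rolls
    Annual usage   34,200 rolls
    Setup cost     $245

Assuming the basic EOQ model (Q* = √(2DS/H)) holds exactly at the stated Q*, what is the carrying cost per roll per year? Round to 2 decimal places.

$20.02

Since Q* = (2DS/H)^½, squaring gives Q*²·H = 2DS.
H = 2DS / Q² = 2 × 34,200 × 245 / 915² = 20.0161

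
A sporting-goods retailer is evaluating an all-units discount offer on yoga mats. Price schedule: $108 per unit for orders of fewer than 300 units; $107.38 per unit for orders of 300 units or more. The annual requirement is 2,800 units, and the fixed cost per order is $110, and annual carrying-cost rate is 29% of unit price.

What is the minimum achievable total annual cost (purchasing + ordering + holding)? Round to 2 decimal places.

$306,361.70

H₁ = 29%×$108 = $31.3200;  H₂ = 29%×$107.38 = $31.1402
EOQ₁ = √(2×2,800×110/31.3200) = 140.24  (< 300, feasible at tier 1)
EOQ₂ = √(2×2,800×110/31.1402) = 140.65  (< 300 → use Q = 300 at tier-2 price)
TC(tier 1 (EOQ₁), Q≈140.2) = $306,792.39
TC(tier 2, Q≈300.0) = $306,361.70
Minimum at tier 2: $306,361.70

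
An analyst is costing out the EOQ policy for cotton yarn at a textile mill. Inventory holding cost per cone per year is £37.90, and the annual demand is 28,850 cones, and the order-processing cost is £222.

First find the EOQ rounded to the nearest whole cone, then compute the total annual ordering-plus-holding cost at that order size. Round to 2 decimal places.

Q* = √(2·D·S / H) = √(2·28,850·222 / 37.9) = √337,978.9 ≈ 581.36 → Q = 581 cones
Annual ordering cost = (D/Q)·S = (28,850/581) × 222 = £11,023.58
Annual holding cost  = (Q/2)·H = (581/2) × 37.9 = £11,009.95
Total = £11,023.58 + £11,009.95 = £22,033.53

£22,033.53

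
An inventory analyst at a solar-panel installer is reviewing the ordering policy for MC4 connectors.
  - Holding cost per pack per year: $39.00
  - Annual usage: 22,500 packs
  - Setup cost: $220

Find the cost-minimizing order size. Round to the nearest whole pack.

504 packs

2DS/H = 2·22,500·220/39 = 253,846.15
EOQ = √253,846.15 ≈ 503.83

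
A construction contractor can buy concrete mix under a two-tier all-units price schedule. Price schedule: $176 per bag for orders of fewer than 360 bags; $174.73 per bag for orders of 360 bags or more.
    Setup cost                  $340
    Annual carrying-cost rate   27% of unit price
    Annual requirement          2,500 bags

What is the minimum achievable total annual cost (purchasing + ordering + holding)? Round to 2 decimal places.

$447,677.99

H₁ = 27%×$176 = $47.5200;  H₂ = 27%×$174.73 = $47.1771
EOQ₁ = √(2×2,500×340/47.5200) = 189.14  (< 360, feasible at tier 1)
EOQ₂ = √(2×2,500×340/47.1771) = 189.83  (< 360 → use Q = 360 at tier-2 price)
TC(tier 1 (EOQ₁), Q≈189.1) = $448,987.99
TC(tier 2, Q≈360.0) = $447,677.99
Minimum at tier 2: $447,677.99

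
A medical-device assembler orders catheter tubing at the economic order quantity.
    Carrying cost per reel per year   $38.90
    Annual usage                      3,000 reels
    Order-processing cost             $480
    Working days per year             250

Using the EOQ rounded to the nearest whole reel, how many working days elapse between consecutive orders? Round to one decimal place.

22.7 days

2DS/H = 2·3,000·480/38.9 = 74,035.99
EOQ = √74,035.99 ≈ 272.10 → Q = 272 reels
Cycle time = (working days × Q)/D = (250 × 272) / 3,000 = 22.667 days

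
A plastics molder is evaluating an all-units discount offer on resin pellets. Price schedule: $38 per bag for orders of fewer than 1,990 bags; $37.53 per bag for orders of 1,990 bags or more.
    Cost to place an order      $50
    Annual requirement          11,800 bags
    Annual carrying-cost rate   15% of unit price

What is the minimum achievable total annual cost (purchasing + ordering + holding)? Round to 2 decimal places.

H₁ = 15%×$38 = $5.7000;  H₂ = 15%×$37.53 = $5.6295
EOQ₁ = √(2×11,800×50/5.7000) = 454.99  (< 1,990, feasible at tier 1)
EOQ₂ = √(2×11,800×50/5.6295) = 457.83  (< 1,990 → use Q = 1,990 at tier-2 price)
TC(tier 1 (EOQ₁), Q≈455.0) = $450,993.45
TC(tier 2, Q≈1,990.0) = $448,751.83
Minimum at tier 2: $448,751.83

$448,751.83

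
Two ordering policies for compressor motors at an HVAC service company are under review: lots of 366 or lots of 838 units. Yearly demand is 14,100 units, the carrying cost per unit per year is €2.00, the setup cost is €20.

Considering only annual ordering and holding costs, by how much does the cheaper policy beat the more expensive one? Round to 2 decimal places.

€38.02

Annual cost at Q: ordering D·S/Q plus holding Q·H/2.
TC(366) = (14,100/366)×20 + (366/2)×2 = €1,136.49
TC(838) = (14,100/838)×20 + (838/2)×2 = €1,174.52
|ΔTC| = |€1,136.49 − €1,174.52| = €38.02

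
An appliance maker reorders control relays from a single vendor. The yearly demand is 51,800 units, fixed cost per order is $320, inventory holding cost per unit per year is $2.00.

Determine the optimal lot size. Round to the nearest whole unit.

EOQ = √(2DS/H) = √(2 × 51,800 × 320 / 2)
    = √(16,576,000.00) ≈ 4,071.36

4,071 units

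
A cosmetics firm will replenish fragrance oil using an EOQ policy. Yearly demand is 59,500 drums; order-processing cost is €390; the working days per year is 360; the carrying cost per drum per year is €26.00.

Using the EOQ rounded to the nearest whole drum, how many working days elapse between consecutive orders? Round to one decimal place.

Q* = √(2·D·S / H) = √(2·59,500·390 / 26) = √1,785,000.0 ≈ 1,336.04 → Q = 1,336 drums
Days between orders = 360 / (D/Q) = 360 / 44.536 ≈ 8.083

8.1 days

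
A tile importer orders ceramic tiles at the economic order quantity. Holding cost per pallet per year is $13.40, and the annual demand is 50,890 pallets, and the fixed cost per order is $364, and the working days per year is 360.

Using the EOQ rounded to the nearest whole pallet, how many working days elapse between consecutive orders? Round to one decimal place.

11.8 days

Optimal lot size Q* = (2 × 50,890 × $364 / $13.4)^½ ≈ 1,662.76 → Q = 1,663 pallets
T = Q/D × 360 days = 1,663/50,890 × 360 = 11.764 days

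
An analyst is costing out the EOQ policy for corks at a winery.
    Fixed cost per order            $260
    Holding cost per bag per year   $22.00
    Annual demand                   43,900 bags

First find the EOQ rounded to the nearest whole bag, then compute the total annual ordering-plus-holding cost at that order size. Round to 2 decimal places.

$22,410.18

2DS/H = 2·43,900·260/22 = 1,037,636.36
EOQ = √1,037,636.36 ≈ 1,018.64 → Q = 1,019 bags
Annual ordering cost = (D/Q)·S = (43,900/1,019) × 260 = $11,201.18
Annual holding cost  = (Q/2)·H = (1,019/2) × 22 = $11,209.00
Total = $11,201.18 + $11,209.00 = $22,410.18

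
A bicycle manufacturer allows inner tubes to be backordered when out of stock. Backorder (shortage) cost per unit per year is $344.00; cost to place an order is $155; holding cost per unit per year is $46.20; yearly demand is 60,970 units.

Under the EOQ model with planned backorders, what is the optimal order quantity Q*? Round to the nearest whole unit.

Basic EOQ = √(2·60,970·155/46.2) = 639.614
Backorder adjustment √((H+b)/b) = √((46.2+344)/344) = 1.0650
Q* = 639.614 × 1.0650 ≈ 681.21

681 units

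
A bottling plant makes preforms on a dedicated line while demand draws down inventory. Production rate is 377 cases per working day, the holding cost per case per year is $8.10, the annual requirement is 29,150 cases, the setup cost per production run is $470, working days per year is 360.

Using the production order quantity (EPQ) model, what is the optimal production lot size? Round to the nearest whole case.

Daily demand d = 29,150/360 = 80.972; p = 377; 1 − d/p = 0.78522
EPQ = √(2DS / (H(1 − d/p)))
    = √(2 × 29,150 × 470 / (8.1 × 0.78522)) ≈ 2,075.61

2,076 cases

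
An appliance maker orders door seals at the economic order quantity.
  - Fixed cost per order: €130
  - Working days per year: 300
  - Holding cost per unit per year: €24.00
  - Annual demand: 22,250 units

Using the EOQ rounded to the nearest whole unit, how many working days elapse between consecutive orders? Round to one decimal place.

6.6 days

EOQ = √(2DS/H) = √(2 × 22,250 × 130 / 24)
    = √(241,041.67) ≈ 490.96 → Q = 491 units
Days between orders = 300 / (D/Q) = 300 / 45.316 ≈ 6.620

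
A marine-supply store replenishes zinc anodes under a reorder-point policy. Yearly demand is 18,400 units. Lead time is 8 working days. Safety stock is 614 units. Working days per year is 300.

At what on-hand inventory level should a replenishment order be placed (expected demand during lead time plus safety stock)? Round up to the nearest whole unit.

Daily demand d = 18,400 / 300 = 61.333 units/day
Demand during lead time = 61.333 × 8 = 490.67
Reorder point = 490.67 + 614 = 1,104.67 → round up

1,105 units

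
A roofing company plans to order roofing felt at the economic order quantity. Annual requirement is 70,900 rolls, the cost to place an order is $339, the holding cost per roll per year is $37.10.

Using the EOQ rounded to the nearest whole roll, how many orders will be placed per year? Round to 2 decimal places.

62.30 orders per year

Optimal lot size Q* = (2 × 70,900 × $339 / $37.1)^½ ≈ 1,138.28 → Q = 1,138
Orders per year = D/Q = 70,900 / 1,138 = 62.302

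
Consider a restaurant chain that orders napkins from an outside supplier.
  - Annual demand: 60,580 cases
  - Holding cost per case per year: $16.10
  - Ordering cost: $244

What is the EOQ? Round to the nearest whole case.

1,355 cases

2DS/H = 2·60,580·244/16.1 = 1,836,213.66
EOQ = √1,836,213.66 ≈ 1,355.07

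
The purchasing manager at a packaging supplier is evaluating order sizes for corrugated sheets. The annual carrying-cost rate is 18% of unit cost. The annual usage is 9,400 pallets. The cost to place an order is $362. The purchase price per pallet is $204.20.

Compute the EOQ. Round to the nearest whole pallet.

H = i·C = 0.18 × $204.2 = $36.7560 per pallet-year
Optimal lot size Q* = (2 × 9,400 × $362 / $36.756)^½ ≈ 430.30

430 pallets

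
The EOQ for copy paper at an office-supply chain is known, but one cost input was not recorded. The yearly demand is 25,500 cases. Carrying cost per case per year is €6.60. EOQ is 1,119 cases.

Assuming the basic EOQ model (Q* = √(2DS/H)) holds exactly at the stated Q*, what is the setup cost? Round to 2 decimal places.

€162.04

From Q* = √(2DS/H) ⇒ Q*² = 2DS/H.
S = Q²H / (2D) = 1,119² × 6.6 / (2 × 25,500) = 162.0444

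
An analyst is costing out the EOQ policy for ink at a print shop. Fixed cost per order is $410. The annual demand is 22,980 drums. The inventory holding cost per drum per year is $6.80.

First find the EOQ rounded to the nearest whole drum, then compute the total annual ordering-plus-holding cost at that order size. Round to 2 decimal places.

EOQ = √(2DS/H) = √(2 × 22,980 × 410 / 6.8)
    = √(2,771,117.65) ≈ 1,664.67 → Q = 1,665 drums
Ordering: D/Q × S = 22,980/1,665 × $410 = $5,658.74
Holding:  Q/2 × H = 1,665/2 × $6.8 = $5,661.00
Total = $5,658.74 + $5,661.00 = $11,319.74

$11,319.74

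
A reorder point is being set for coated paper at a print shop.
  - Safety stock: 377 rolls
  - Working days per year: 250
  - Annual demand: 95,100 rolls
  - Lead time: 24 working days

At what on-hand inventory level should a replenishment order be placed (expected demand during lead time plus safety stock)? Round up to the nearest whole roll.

9,507 rolls

Daily demand d = 95,100 / 250 = 380.400 rolls/day
Demand during lead time = 380.400 × 24 = 9,129.60
Reorder point = 9,129.60 + 377 = 9,506.60 → round up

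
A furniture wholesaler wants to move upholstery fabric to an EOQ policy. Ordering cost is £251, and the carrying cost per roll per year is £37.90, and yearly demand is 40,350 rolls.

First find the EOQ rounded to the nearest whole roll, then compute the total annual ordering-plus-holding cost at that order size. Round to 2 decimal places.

EOQ = √(2DS/H) = √(2 × 40,350 × 251 / 37.9)
    = √(534,451.19) ≈ 731.06 → Q = 731 rolls
Orders/yr = 40,350/731 = 55.198; ordering cost = 55.198 × £251 = £13,854.79
Average inventory = 731/2 = 365.5; holding cost = 365.5 × £37.9 = £13,852.45
Total = £13,854.79 + £13,852.45 = £27,707.24

£27,707.24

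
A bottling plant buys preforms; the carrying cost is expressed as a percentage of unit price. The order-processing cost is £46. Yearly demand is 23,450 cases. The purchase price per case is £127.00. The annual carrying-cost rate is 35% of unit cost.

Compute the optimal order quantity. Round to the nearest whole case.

H = i·C = 0.35 × £127 = £44.4500 per case-year
EOQ = √(2DS/H) = √(2 × 23,450 × 46 / 44.45)
    = √(48,535.43) ≈ 220.31

220 cases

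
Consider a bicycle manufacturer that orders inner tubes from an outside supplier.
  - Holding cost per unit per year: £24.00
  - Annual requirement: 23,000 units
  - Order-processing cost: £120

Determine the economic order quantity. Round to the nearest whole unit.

Q* = √(2·D·S / H) = √(2·23,000·120 / 24) = √230,000.0 ≈ 479.58

480 units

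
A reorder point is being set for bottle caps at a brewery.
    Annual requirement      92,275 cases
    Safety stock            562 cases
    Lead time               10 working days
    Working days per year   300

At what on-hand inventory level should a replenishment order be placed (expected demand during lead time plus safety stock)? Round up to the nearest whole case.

Daily demand d = 92,275 / 300 = 307.583 cases/day
Demand during lead time = 307.583 × 10 = 3,075.83
Reorder point = 3,075.83 + 562 = 3,637.83 → round up

3,638 cases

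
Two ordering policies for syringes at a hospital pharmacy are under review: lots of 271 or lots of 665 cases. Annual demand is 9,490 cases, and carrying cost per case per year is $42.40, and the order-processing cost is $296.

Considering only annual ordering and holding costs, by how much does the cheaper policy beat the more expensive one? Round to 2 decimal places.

$2,211.46

Annual cost at Q: ordering D·S/Q plus holding Q·H/2.
TC(271) = (9,490/271)×296 + (271/2)×42.4 = $16,110.66
TC(665) = (9,490/665)×296 + (665/2)×42.4 = $18,322.12
Cheaper: Q = 271.  Difference = $2,211.46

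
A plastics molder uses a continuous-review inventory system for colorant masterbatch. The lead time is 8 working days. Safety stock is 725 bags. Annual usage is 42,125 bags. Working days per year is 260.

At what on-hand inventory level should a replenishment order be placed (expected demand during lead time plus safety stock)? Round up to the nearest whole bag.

Daily demand d = 42,125 / 260 = 162.019 bags/day
Demand during lead time = 162.019 × 8 = 1,296.15
Reorder point = 1,296.15 + 725 = 2,021.15 → round up

2,022 bags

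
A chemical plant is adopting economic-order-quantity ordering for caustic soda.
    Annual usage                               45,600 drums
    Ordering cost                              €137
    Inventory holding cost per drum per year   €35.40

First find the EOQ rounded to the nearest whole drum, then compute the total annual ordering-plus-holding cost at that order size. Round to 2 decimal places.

€21,030.97

EOQ = √(2DS/H) = √(2 × 45,600 × 137 / 35.4)
    = √(352,949.15) ≈ 594.10 → Q = 594 drums
Orders/yr = 45,600/594 = 76.768; ordering cost = 76.768 × €137 = €10,517.17
Average inventory = 594/2 = 297; holding cost = 297 × €35.4 = €10,513.80
Total = €10,517.17 + €10,513.80 = €21,030.97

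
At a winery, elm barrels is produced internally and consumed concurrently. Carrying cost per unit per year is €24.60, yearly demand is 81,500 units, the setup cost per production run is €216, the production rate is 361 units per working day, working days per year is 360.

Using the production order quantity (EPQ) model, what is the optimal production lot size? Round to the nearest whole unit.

Daily demand d = 81,500/360 = 226.389; p = 361; 1 − d/p = 0.37288
EPQ = √(2DS / (H(1 − d/p)))
    = √(2 × 81,500 × 216 / (24.6 × 0.37288)) ≈ 1,959.14

1,959 units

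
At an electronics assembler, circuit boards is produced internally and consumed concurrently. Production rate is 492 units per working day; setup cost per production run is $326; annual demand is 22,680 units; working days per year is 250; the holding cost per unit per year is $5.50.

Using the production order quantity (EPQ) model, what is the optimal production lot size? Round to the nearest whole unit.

Daily demand d = 22,680/250 = 90.720; p = 492; 1 − d/p = 0.81561
EPQ = √(2DS / (H(1 − d/p)))
    = √(2 × 22,680 × 326 / (5.5 × 0.81561)) ≈ 1,815.61

1,816 units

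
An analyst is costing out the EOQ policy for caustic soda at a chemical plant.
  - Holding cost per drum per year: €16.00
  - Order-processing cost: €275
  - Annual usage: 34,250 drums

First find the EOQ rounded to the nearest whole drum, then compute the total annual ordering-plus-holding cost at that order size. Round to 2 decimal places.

€17,360.88

Optimal lot size Q* = (2 × 34,250 × €275 / €16)^½ ≈ 1,085.05 → Q = 1,085 drums
Ordering: D/Q × S = 34,250/1,085 × €275 = €8,680.88
Holding:  Q/2 × H = 1,085/2 × €16 = €8,680.00
Total = €8,680.88 + €8,680.00 = €17,360.88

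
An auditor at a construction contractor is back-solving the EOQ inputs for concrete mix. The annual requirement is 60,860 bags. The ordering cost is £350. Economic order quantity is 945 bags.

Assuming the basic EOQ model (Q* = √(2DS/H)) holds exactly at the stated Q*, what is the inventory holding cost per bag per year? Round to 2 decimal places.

EOQ relation: Q² = 2DS/H, so rearrange for the unknown.
H = 2DS / Q² = 2 × 60,860 × 350 / 945² = 47.7053

£47.71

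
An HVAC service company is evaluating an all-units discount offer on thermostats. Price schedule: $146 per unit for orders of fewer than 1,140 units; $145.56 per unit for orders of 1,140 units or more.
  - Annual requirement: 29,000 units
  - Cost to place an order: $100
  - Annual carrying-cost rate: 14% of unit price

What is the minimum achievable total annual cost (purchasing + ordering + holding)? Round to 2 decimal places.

$4,235,399.55

H₁ = 14%×$146 = $20.4400;  H₂ = 14%×$145.56 = $20.3784
EOQ₁ = √(2×29,000×100/20.4400) = 532.69  (< 1,140, feasible at tier 1)
EOQ₂ = √(2×29,000×100/20.3784) = 533.49  (< 1,140 → use Q = 1,140 at tier-2 price)
TC(tier 1 (EOQ₁), Q≈532.7) = $4,244,888.16
TC(tier 2, Q≈1,140.0) = $4,235,399.55
Minimum at tier 2: $4,235,399.55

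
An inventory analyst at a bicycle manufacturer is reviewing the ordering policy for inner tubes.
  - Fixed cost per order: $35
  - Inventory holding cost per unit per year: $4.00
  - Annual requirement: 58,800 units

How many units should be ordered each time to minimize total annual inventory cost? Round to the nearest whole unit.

2DS/H = 2·58,800·35/4 = 1,029,000.00
EOQ = √1,029,000.00 ≈ 1,014.40

1,014 units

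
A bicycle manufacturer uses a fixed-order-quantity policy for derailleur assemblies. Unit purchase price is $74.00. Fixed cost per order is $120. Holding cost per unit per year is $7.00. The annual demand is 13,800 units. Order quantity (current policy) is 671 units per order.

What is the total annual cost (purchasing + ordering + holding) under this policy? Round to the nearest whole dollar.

Orders/yr = 13,800/671 = 20.566; ordering cost = 20.566 × $120 = $2,467.96
Average inventory = 671/2 = 335.5; holding cost = 335.5 × $7 = $2,348.50
Purchase cost = D·C = 13,800 × 74 = $1,021,200.00
Total = $2,467.96 + $2,348.50 + $1,021,200.00 = $1,026,016.46

$1,026,016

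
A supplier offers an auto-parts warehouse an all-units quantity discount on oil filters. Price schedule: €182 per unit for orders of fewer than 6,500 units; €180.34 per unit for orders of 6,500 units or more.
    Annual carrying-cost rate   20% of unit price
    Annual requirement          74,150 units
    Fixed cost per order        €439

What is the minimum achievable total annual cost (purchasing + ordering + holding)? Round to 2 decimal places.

€13,494,439.98

H₁ = 20%×€182 = €36.4000;  H₂ = 20%×€180.34 = €36.0680
EOQ₁ = √(2×74,150×439/36.4000) = 1,337.37  (< 6,500, feasible at tier 1)
EOQ₂ = √(2×74,150×439/36.0680) = 1,343.51  (< 6,500 → use Q = 6,500 at tier-2 price)
TC(tier 1 (EOQ₁), Q≈1,337.4) = €13,543,980.33
TC(tier 2, Q≈6,500.0) = €13,494,439.98
Minimum at tier 2: €13,494,439.98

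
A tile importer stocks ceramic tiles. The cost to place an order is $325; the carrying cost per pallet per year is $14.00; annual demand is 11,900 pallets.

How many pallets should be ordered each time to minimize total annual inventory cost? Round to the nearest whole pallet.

743 pallets

EOQ = √(2DS/H) = √(2 × 11,900 × 325 / 14)
    = √(552,500.00) ≈ 743.30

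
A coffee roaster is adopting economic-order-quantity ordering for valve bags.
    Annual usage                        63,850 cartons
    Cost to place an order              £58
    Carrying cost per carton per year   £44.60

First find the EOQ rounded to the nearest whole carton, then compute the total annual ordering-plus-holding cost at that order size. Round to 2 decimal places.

£18,175.12

EOQ = √(2DS/H) = √(2 × 63,850 × 58 / 44.6)
    = √(166,067.26) ≈ 407.51 → Q = 408 cartons
Ordering: D/Q × S = 63,850/408 × £58 = £9,076.72
Holding:  Q/2 × H = 408/2 × £44.6 = £9,098.40
Total = £9,076.72 + £9,098.40 = £18,175.12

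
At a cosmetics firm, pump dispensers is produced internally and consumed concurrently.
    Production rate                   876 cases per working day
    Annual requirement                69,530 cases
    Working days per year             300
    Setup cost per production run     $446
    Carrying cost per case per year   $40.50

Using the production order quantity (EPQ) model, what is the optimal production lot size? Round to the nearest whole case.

1,443 cases

Daily demand d = 69,530/300 = 231.767; p = 876; 1 − d/p = 0.73543
EPQ = √(2DS / (H(1 − d/p)))
    = √(2 × 69,530 × 446 / (40.5 × 0.73543)) ≈ 1,443.02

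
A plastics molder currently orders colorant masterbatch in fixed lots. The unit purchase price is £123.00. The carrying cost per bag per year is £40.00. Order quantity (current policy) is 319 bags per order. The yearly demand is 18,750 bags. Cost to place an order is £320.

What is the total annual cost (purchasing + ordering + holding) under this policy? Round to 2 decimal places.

£2,331,438.78

Ordering: D/Q × S = 18,750/319 × £320 = £18,808.78
Holding:  Q/2 × H = 319/2 × £40 = £6,380.00
Purchase cost = D·C = 18,750 × 123 = £2,306,250.00
Total = £18,808.78 + £6,380.00 + £2,306,250.00 = £2,331,438.78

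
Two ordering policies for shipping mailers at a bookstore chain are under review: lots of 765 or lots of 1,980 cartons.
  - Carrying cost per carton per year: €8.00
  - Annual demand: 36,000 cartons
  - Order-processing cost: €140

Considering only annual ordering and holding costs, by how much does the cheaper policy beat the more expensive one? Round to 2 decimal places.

€817.22

For each Q, cost = (D/Q)·S + (Q/2)·H.
TC(765) = (36,000/765)×140 + (765/2)×8 = €9,648.24
TC(1,980) = (36,000/1,980)×140 + (1,980/2)×8 = €10,465.45
Lots of 765 are cheaper by €817.22.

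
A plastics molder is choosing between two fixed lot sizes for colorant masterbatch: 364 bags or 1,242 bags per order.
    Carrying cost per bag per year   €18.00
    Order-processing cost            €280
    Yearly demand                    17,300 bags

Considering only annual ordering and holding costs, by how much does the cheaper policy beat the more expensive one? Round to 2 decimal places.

€1,505.53

TC(Q) = (D/Q)S + (Q/2)H
TC(364) = (17,300/364)×280 + (364/2)×18 = €16,583.69
TC(1,242) = (17,300/1,242)×280 + (1,242/2)×18 = €15,078.16
Cheaper: Q = 1,242.  Difference = €1,505.53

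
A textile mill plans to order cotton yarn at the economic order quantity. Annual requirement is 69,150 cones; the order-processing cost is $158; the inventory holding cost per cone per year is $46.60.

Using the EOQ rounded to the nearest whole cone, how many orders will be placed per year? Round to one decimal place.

2DS/H = 2·69,150·158/46.6 = 468,914.16
EOQ = √468,914.16 ≈ 684.77 → Q = 685
N = D/Q = 69,150/685 ≈ 100.949 orders/yr

100.9 orders per year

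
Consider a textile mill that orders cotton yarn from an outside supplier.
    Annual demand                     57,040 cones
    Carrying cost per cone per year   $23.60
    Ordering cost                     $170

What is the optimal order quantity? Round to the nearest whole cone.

907 cones

Q* = √(2·D·S / H) = √(2·57,040·170 / 23.6) = √821,762.7 ≈ 906.51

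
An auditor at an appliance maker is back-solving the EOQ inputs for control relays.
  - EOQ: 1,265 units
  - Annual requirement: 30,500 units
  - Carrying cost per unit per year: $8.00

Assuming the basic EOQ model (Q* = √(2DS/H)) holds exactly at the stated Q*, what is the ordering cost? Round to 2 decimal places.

$209.87

From Q* = √(2DS/H) ⇒ Q*² = 2DS/H.
S = Q²H / (2D) = 1,265² × 8 / (2 × 30,500) = 209.8656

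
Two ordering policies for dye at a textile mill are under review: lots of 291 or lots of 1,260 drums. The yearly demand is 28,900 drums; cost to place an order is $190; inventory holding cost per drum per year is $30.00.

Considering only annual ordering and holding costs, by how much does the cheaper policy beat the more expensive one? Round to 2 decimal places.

For each Q, cost = (D/Q)·S + (Q/2)·H.
TC(291) = (28,900/291)×190 + (291/2)×30 = $23,234.42
TC(1,260) = (28,900/1,260)×190 + (1,260/2)×30 = $23,257.94
|ΔTC| = |$23,234.42 − $23,257.94| = $23.52

$23.52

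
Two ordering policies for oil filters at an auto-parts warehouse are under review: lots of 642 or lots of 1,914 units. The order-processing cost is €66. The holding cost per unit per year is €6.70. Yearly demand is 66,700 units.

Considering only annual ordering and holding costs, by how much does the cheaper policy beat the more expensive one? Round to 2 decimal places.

Annual cost at Q: ordering D·S/Q plus holding Q·H/2.
TC(642) = (66,700/642)×66 + (642/2)×6.7 = €9,007.71
TC(1,914) = (66,700/1,914)×66 + (1,914/2)×6.7 = €8,711.90
Cheaper: Q = 1,914.  Difference = €295.81

€295.81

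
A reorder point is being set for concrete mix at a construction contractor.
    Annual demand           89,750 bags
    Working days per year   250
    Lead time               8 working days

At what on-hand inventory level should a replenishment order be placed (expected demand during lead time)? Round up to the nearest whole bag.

2,872 bags

Daily demand d = 89,750 / 250 = 359.000 bags/day
Demand during lead time = 359.000 × 8 = 2,872.00
Reorder point = 2,872.00 → round up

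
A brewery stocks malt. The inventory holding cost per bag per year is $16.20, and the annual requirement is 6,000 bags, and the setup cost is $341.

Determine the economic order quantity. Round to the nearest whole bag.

503 bags

Optimal lot size Q* = (2 × 6,000 × $341 / $16.2)^½ ≈ 502.59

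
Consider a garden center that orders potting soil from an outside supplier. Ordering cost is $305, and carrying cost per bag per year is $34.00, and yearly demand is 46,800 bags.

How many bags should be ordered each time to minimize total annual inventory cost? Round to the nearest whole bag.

916 bags

EOQ = √(2DS/H) = √(2 × 46,800 × 305 / 34)
    = √(839,647.06) ≈ 916.32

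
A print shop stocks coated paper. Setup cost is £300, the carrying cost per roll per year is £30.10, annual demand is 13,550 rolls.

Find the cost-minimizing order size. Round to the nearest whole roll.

Optimal lot size Q* = (2 × 13,550 × £300 / £30.1)^½ ≈ 519.71

520 rolls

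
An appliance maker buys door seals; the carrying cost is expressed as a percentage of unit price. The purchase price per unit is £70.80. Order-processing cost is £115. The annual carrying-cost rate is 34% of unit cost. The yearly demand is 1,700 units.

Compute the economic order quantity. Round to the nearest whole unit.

127 units

H = i·C = 0.34 × £70.8 = £24.0720 per unit-year
Q* = √(2·D·S / H) = √(2·1,700·115 / 24.072) = √16,242.9 ≈ 127.45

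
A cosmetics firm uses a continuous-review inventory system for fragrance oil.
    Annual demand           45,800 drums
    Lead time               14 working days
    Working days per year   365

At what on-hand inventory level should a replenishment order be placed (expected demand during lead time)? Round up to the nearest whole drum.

Daily demand d = 45,800 / 365 = 125.479 drums/day
Demand during lead time = 125.479 × 14 = 1,756.71
Reorder point = 1,756.71 → round up

1,757 drums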